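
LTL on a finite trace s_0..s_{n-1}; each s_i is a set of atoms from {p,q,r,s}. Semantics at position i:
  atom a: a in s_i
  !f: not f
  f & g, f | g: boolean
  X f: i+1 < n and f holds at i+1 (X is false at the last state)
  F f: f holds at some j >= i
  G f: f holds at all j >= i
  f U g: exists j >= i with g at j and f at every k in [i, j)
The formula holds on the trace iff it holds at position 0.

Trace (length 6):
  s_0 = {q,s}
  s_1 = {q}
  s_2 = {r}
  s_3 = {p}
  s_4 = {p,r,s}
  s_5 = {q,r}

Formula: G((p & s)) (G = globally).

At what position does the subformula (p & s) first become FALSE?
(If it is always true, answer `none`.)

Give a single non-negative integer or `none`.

Answer: 0

Derivation:
s_0={q,s}: (p & s)=False p=False s=True
s_1={q}: (p & s)=False p=False s=False
s_2={r}: (p & s)=False p=False s=False
s_3={p}: (p & s)=False p=True s=False
s_4={p,r,s}: (p & s)=True p=True s=True
s_5={q,r}: (p & s)=False p=False s=False
G((p & s)) holds globally = False
First violation at position 0.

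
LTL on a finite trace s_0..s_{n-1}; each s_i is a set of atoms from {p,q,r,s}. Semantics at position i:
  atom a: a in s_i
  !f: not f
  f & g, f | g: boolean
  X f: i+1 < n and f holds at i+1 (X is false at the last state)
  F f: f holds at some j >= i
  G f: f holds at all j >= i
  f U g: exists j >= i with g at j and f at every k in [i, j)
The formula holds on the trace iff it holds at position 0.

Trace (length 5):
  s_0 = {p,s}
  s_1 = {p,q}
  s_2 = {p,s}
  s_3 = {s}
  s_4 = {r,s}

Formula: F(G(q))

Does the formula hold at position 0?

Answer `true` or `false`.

Answer: false

Derivation:
s_0={p,s}: F(G(q))=False G(q)=False q=False
s_1={p,q}: F(G(q))=False G(q)=False q=True
s_2={p,s}: F(G(q))=False G(q)=False q=False
s_3={s}: F(G(q))=False G(q)=False q=False
s_4={r,s}: F(G(q))=False G(q)=False q=False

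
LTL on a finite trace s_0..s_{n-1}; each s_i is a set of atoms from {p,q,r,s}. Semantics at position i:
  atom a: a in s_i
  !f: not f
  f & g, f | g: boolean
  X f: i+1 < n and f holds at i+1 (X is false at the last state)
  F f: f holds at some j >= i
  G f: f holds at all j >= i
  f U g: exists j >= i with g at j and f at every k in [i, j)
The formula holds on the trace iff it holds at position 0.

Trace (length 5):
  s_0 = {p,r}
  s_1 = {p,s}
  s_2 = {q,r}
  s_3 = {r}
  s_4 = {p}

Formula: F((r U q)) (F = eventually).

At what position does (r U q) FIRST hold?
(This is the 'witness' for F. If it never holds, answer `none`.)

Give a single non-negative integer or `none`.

s_0={p,r}: (r U q)=False r=True q=False
s_1={p,s}: (r U q)=False r=False q=False
s_2={q,r}: (r U q)=True r=True q=True
s_3={r}: (r U q)=False r=True q=False
s_4={p}: (r U q)=False r=False q=False
F((r U q)) holds; first witness at position 2.

Answer: 2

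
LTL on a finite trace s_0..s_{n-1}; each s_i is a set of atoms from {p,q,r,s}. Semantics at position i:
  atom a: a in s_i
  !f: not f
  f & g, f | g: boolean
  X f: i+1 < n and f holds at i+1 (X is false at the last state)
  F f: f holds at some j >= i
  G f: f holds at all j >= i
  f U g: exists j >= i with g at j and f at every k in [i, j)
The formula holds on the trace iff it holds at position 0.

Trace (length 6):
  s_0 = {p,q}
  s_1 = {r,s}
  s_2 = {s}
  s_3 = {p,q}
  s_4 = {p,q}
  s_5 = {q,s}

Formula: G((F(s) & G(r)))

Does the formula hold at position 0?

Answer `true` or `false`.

Answer: false

Derivation:
s_0={p,q}: G((F(s) & G(r)))=False (F(s) & G(r))=False F(s)=True s=False G(r)=False r=False
s_1={r,s}: G((F(s) & G(r)))=False (F(s) & G(r))=False F(s)=True s=True G(r)=False r=True
s_2={s}: G((F(s) & G(r)))=False (F(s) & G(r))=False F(s)=True s=True G(r)=False r=False
s_3={p,q}: G((F(s) & G(r)))=False (F(s) & G(r))=False F(s)=True s=False G(r)=False r=False
s_4={p,q}: G((F(s) & G(r)))=False (F(s) & G(r))=False F(s)=True s=False G(r)=False r=False
s_5={q,s}: G((F(s) & G(r)))=False (F(s) & G(r))=False F(s)=True s=True G(r)=False r=False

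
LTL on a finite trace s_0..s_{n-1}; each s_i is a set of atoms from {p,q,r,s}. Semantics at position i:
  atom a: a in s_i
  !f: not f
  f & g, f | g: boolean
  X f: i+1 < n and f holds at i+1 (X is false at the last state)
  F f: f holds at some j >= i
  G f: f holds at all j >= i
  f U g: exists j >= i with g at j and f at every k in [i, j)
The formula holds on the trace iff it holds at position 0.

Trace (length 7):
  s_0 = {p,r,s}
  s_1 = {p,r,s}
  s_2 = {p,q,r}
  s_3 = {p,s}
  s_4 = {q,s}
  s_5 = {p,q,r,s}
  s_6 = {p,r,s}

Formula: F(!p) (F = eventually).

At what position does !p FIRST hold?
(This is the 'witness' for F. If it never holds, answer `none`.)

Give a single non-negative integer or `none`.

s_0={p,r,s}: !p=False p=True
s_1={p,r,s}: !p=False p=True
s_2={p,q,r}: !p=False p=True
s_3={p,s}: !p=False p=True
s_4={q,s}: !p=True p=False
s_5={p,q,r,s}: !p=False p=True
s_6={p,r,s}: !p=False p=True
F(!p) holds; first witness at position 4.

Answer: 4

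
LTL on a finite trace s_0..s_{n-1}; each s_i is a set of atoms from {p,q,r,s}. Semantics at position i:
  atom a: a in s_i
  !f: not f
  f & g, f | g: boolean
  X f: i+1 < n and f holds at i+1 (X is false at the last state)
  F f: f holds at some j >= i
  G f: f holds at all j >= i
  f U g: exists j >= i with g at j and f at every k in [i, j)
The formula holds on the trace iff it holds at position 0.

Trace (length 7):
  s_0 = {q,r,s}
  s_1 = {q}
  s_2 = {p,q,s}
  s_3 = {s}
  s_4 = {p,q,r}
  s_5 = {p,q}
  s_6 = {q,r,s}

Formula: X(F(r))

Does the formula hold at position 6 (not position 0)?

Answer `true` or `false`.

s_0={q,r,s}: X(F(r))=True F(r)=True r=True
s_1={q}: X(F(r))=True F(r)=True r=False
s_2={p,q,s}: X(F(r))=True F(r)=True r=False
s_3={s}: X(F(r))=True F(r)=True r=False
s_4={p,q,r}: X(F(r))=True F(r)=True r=True
s_5={p,q}: X(F(r))=True F(r)=True r=False
s_6={q,r,s}: X(F(r))=False F(r)=True r=True
Evaluating at position 6: result = False

Answer: false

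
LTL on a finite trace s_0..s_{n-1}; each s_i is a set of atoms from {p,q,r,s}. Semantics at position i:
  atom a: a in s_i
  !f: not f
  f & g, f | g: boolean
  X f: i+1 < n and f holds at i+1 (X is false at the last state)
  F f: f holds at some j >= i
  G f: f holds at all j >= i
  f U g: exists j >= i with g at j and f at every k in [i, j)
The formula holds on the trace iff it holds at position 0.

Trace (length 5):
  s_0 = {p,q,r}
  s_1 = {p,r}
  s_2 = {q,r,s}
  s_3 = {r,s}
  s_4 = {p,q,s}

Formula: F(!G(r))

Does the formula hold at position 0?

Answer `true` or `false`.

Answer: true

Derivation:
s_0={p,q,r}: F(!G(r))=True !G(r)=True G(r)=False r=True
s_1={p,r}: F(!G(r))=True !G(r)=True G(r)=False r=True
s_2={q,r,s}: F(!G(r))=True !G(r)=True G(r)=False r=True
s_3={r,s}: F(!G(r))=True !G(r)=True G(r)=False r=True
s_4={p,q,s}: F(!G(r))=True !G(r)=True G(r)=False r=False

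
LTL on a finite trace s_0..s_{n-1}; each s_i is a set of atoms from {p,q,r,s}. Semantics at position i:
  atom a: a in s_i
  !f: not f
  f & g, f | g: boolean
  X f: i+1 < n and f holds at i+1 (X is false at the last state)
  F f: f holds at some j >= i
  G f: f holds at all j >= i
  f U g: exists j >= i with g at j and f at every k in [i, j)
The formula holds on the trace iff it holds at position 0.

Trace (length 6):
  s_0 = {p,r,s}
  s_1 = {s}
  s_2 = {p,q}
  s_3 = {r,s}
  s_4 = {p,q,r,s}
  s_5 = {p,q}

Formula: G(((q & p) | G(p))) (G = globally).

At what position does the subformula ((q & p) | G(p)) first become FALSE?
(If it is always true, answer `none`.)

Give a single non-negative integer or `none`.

s_0={p,r,s}: ((q & p) | G(p))=False (q & p)=False q=False p=True G(p)=False
s_1={s}: ((q & p) | G(p))=False (q & p)=False q=False p=False G(p)=False
s_2={p,q}: ((q & p) | G(p))=True (q & p)=True q=True p=True G(p)=False
s_3={r,s}: ((q & p) | G(p))=False (q & p)=False q=False p=False G(p)=False
s_4={p,q,r,s}: ((q & p) | G(p))=True (q & p)=True q=True p=True G(p)=True
s_5={p,q}: ((q & p) | G(p))=True (q & p)=True q=True p=True G(p)=True
G(((q & p) | G(p))) holds globally = False
First violation at position 0.

Answer: 0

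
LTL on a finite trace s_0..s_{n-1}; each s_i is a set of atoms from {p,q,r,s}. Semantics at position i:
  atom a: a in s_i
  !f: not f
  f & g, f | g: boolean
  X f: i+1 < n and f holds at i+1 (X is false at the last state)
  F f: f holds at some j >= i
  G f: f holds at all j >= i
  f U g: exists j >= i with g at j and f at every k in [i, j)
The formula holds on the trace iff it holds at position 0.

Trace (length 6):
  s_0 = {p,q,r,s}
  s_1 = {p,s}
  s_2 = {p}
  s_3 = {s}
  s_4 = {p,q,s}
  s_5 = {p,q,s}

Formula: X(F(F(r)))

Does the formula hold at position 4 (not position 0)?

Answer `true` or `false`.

Answer: false

Derivation:
s_0={p,q,r,s}: X(F(F(r)))=False F(F(r))=True F(r)=True r=True
s_1={p,s}: X(F(F(r)))=False F(F(r))=False F(r)=False r=False
s_2={p}: X(F(F(r)))=False F(F(r))=False F(r)=False r=False
s_3={s}: X(F(F(r)))=False F(F(r))=False F(r)=False r=False
s_4={p,q,s}: X(F(F(r)))=False F(F(r))=False F(r)=False r=False
s_5={p,q,s}: X(F(F(r)))=False F(F(r))=False F(r)=False r=False
Evaluating at position 4: result = False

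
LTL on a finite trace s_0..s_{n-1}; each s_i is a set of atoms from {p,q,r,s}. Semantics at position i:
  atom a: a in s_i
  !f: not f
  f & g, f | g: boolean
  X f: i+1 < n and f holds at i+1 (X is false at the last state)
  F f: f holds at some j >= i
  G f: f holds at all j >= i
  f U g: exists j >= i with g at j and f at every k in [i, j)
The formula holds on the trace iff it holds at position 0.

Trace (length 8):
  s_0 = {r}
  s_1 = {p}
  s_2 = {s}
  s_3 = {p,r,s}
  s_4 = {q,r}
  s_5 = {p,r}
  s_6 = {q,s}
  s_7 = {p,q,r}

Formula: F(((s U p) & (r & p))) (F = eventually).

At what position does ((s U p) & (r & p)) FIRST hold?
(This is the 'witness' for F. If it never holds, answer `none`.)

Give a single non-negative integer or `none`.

s_0={r}: ((s U p) & (r & p))=False (s U p)=False s=False p=False (r & p)=False r=True
s_1={p}: ((s U p) & (r & p))=False (s U p)=True s=False p=True (r & p)=False r=False
s_2={s}: ((s U p) & (r & p))=False (s U p)=True s=True p=False (r & p)=False r=False
s_3={p,r,s}: ((s U p) & (r & p))=True (s U p)=True s=True p=True (r & p)=True r=True
s_4={q,r}: ((s U p) & (r & p))=False (s U p)=False s=False p=False (r & p)=False r=True
s_5={p,r}: ((s U p) & (r & p))=True (s U p)=True s=False p=True (r & p)=True r=True
s_6={q,s}: ((s U p) & (r & p))=False (s U p)=True s=True p=False (r & p)=False r=False
s_7={p,q,r}: ((s U p) & (r & p))=True (s U p)=True s=False p=True (r & p)=True r=True
F(((s U p) & (r & p))) holds; first witness at position 3.

Answer: 3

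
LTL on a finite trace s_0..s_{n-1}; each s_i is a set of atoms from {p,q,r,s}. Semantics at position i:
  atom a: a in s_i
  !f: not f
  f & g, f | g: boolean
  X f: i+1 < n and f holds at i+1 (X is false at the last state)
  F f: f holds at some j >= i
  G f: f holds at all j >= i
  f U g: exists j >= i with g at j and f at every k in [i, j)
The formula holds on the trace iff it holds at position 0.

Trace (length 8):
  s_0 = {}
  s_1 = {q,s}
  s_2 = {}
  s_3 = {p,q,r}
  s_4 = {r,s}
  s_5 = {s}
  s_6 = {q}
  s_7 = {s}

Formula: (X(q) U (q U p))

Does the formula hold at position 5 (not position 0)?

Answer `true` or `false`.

s_0={}: (X(q) U (q U p))=False X(q)=True q=False (q U p)=False p=False
s_1={q,s}: (X(q) U (q U p))=False X(q)=False q=True (q U p)=False p=False
s_2={}: (X(q) U (q U p))=True X(q)=True q=False (q U p)=False p=False
s_3={p,q,r}: (X(q) U (q U p))=True X(q)=False q=True (q U p)=True p=True
s_4={r,s}: (X(q) U (q U p))=False X(q)=False q=False (q U p)=False p=False
s_5={s}: (X(q) U (q U p))=False X(q)=True q=False (q U p)=False p=False
s_6={q}: (X(q) U (q U p))=False X(q)=False q=True (q U p)=False p=False
s_7={s}: (X(q) U (q U p))=False X(q)=False q=False (q U p)=False p=False
Evaluating at position 5: result = False

Answer: false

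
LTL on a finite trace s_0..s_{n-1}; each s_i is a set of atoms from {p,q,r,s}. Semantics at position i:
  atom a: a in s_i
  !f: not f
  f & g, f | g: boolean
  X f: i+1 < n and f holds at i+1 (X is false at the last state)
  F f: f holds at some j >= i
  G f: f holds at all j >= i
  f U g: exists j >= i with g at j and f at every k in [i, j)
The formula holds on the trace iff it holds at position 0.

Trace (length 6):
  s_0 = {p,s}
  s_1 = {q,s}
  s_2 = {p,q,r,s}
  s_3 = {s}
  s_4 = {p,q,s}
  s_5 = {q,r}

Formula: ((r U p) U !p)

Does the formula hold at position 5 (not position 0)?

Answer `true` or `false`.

Answer: true

Derivation:
s_0={p,s}: ((r U p) U !p)=True (r U p)=True r=False p=True !p=False
s_1={q,s}: ((r U p) U !p)=True (r U p)=False r=False p=False !p=True
s_2={p,q,r,s}: ((r U p) U !p)=True (r U p)=True r=True p=True !p=False
s_3={s}: ((r U p) U !p)=True (r U p)=False r=False p=False !p=True
s_4={p,q,s}: ((r U p) U !p)=True (r U p)=True r=False p=True !p=False
s_5={q,r}: ((r U p) U !p)=True (r U p)=False r=True p=False !p=True
Evaluating at position 5: result = True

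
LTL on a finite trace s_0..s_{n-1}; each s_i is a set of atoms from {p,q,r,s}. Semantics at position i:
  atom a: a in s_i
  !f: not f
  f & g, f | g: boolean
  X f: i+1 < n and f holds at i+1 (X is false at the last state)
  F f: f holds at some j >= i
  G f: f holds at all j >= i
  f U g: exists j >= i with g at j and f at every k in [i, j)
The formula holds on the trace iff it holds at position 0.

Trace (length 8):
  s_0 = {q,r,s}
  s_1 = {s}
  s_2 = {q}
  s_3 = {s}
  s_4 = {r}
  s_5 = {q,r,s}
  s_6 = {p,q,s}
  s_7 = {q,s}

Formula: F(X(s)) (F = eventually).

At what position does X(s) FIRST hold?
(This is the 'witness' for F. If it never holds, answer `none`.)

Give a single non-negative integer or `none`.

Answer: 0

Derivation:
s_0={q,r,s}: X(s)=True s=True
s_1={s}: X(s)=False s=True
s_2={q}: X(s)=True s=False
s_3={s}: X(s)=False s=True
s_4={r}: X(s)=True s=False
s_5={q,r,s}: X(s)=True s=True
s_6={p,q,s}: X(s)=True s=True
s_7={q,s}: X(s)=False s=True
F(X(s)) holds; first witness at position 0.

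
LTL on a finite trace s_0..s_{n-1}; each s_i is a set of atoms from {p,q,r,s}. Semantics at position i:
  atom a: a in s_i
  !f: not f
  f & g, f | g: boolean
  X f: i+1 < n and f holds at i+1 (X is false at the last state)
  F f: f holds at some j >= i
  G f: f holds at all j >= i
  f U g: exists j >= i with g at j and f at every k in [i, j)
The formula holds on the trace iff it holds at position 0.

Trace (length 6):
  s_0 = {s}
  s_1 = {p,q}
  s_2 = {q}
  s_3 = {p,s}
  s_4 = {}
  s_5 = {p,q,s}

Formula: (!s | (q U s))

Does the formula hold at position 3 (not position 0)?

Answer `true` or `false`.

s_0={s}: (!s | (q U s))=True !s=False s=True (q U s)=True q=False
s_1={p,q}: (!s | (q U s))=True !s=True s=False (q U s)=True q=True
s_2={q}: (!s | (q U s))=True !s=True s=False (q U s)=True q=True
s_3={p,s}: (!s | (q U s))=True !s=False s=True (q U s)=True q=False
s_4={}: (!s | (q U s))=True !s=True s=False (q U s)=False q=False
s_5={p,q,s}: (!s | (q U s))=True !s=False s=True (q U s)=True q=True
Evaluating at position 3: result = True

Answer: true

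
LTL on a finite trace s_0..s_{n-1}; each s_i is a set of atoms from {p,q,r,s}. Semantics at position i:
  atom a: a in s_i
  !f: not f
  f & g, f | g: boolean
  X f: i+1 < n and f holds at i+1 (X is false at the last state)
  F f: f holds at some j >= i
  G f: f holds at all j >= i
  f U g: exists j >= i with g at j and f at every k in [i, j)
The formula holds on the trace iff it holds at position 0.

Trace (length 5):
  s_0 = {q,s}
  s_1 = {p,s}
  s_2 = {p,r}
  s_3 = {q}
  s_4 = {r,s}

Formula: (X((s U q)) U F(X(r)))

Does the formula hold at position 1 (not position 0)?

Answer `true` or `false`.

s_0={q,s}: (X((s U q)) U F(X(r)))=True X((s U q))=False (s U q)=True s=True q=True F(X(r))=True X(r)=False r=False
s_1={p,s}: (X((s U q)) U F(X(r)))=True X((s U q))=False (s U q)=False s=True q=False F(X(r))=True X(r)=True r=False
s_2={p,r}: (X((s U q)) U F(X(r)))=True X((s U q))=True (s U q)=False s=False q=False F(X(r))=True X(r)=False r=True
s_3={q}: (X((s U q)) U F(X(r)))=True X((s U q))=False (s U q)=True s=False q=True F(X(r))=True X(r)=True r=False
s_4={r,s}: (X((s U q)) U F(X(r)))=False X((s U q))=False (s U q)=False s=True q=False F(X(r))=False X(r)=False r=True
Evaluating at position 1: result = True

Answer: true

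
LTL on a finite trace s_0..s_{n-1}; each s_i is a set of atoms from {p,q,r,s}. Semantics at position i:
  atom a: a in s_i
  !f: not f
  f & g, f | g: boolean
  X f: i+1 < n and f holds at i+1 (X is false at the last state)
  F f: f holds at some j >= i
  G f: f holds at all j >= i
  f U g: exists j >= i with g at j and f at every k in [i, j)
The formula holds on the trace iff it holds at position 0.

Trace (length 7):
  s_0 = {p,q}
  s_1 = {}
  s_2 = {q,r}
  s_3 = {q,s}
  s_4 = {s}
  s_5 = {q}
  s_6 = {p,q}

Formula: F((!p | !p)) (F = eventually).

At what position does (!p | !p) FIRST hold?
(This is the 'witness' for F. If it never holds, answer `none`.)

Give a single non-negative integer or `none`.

Answer: 1

Derivation:
s_0={p,q}: (!p | !p)=False !p=False p=True
s_1={}: (!p | !p)=True !p=True p=False
s_2={q,r}: (!p | !p)=True !p=True p=False
s_3={q,s}: (!p | !p)=True !p=True p=False
s_4={s}: (!p | !p)=True !p=True p=False
s_5={q}: (!p | !p)=True !p=True p=False
s_6={p,q}: (!p | !p)=False !p=False p=True
F((!p | !p)) holds; first witness at position 1.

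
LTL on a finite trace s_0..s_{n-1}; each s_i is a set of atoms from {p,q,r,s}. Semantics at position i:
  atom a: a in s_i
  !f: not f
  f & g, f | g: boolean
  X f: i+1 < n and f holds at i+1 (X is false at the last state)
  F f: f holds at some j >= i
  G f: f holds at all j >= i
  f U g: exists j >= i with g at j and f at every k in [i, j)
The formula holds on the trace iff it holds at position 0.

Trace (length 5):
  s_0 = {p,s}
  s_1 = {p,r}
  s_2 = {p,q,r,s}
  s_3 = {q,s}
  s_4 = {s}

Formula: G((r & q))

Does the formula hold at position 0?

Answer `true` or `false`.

Answer: false

Derivation:
s_0={p,s}: G((r & q))=False (r & q)=False r=False q=False
s_1={p,r}: G((r & q))=False (r & q)=False r=True q=False
s_2={p,q,r,s}: G((r & q))=False (r & q)=True r=True q=True
s_3={q,s}: G((r & q))=False (r & q)=False r=False q=True
s_4={s}: G((r & q))=False (r & q)=False r=False q=False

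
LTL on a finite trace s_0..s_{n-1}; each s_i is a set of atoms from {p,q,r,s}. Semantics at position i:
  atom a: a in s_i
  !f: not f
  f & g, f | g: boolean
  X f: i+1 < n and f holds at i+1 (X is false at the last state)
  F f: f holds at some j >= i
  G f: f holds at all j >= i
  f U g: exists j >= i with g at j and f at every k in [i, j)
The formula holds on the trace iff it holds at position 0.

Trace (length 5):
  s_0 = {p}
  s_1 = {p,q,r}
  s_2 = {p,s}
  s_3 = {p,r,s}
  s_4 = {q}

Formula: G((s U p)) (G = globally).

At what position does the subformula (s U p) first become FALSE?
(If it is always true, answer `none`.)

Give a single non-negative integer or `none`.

Answer: 4

Derivation:
s_0={p}: (s U p)=True s=False p=True
s_1={p,q,r}: (s U p)=True s=False p=True
s_2={p,s}: (s U p)=True s=True p=True
s_3={p,r,s}: (s U p)=True s=True p=True
s_4={q}: (s U p)=False s=False p=False
G((s U p)) holds globally = False
First violation at position 4.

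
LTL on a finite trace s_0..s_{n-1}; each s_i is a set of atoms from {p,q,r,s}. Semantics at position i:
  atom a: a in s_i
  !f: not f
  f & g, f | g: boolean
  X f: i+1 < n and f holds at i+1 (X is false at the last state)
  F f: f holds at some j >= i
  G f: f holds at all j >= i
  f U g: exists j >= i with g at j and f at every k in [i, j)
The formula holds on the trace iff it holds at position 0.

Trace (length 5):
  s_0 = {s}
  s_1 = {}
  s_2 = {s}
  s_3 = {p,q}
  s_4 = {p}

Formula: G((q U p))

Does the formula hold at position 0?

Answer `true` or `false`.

s_0={s}: G((q U p))=False (q U p)=False q=False p=False
s_1={}: G((q U p))=False (q U p)=False q=False p=False
s_2={s}: G((q U p))=False (q U p)=False q=False p=False
s_3={p,q}: G((q U p))=True (q U p)=True q=True p=True
s_4={p}: G((q U p))=True (q U p)=True q=False p=True

Answer: false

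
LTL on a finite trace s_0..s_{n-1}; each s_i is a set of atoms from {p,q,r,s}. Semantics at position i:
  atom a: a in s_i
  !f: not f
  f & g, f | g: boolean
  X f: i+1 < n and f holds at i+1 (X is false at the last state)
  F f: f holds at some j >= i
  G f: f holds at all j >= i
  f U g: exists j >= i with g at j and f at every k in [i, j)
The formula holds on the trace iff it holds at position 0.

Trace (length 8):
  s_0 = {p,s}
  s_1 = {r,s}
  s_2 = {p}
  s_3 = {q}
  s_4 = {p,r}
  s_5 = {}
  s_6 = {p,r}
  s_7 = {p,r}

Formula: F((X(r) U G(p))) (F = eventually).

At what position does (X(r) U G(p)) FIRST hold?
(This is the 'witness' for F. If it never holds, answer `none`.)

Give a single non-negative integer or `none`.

s_0={p,s}: (X(r) U G(p))=False X(r)=True r=False G(p)=False p=True
s_1={r,s}: (X(r) U G(p))=False X(r)=False r=True G(p)=False p=False
s_2={p}: (X(r) U G(p))=False X(r)=False r=False G(p)=False p=True
s_3={q}: (X(r) U G(p))=False X(r)=True r=False G(p)=False p=False
s_4={p,r}: (X(r) U G(p))=False X(r)=False r=True G(p)=False p=True
s_5={}: (X(r) U G(p))=True X(r)=True r=False G(p)=False p=False
s_6={p,r}: (X(r) U G(p))=True X(r)=True r=True G(p)=True p=True
s_7={p,r}: (X(r) U G(p))=True X(r)=False r=True G(p)=True p=True
F((X(r) U G(p))) holds; first witness at position 5.

Answer: 5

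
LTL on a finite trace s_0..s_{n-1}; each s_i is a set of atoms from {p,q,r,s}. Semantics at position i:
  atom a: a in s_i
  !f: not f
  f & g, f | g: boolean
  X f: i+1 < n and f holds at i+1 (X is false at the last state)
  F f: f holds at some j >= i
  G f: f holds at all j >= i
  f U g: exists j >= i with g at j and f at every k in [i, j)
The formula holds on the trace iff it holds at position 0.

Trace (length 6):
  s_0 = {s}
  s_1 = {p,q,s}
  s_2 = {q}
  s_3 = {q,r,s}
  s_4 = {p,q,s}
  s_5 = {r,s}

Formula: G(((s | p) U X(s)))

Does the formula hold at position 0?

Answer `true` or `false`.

s_0={s}: G(((s | p) U X(s)))=False ((s | p) U X(s))=True (s | p)=True s=True p=False X(s)=True
s_1={p,q,s}: G(((s | p) U X(s)))=False ((s | p) U X(s))=True (s | p)=True s=True p=True X(s)=False
s_2={q}: G(((s | p) U X(s)))=False ((s | p) U X(s))=True (s | p)=False s=False p=False X(s)=True
s_3={q,r,s}: G(((s | p) U X(s)))=False ((s | p) U X(s))=True (s | p)=True s=True p=False X(s)=True
s_4={p,q,s}: G(((s | p) U X(s)))=False ((s | p) U X(s))=True (s | p)=True s=True p=True X(s)=True
s_5={r,s}: G(((s | p) U X(s)))=False ((s | p) U X(s))=False (s | p)=True s=True p=False X(s)=False

Answer: false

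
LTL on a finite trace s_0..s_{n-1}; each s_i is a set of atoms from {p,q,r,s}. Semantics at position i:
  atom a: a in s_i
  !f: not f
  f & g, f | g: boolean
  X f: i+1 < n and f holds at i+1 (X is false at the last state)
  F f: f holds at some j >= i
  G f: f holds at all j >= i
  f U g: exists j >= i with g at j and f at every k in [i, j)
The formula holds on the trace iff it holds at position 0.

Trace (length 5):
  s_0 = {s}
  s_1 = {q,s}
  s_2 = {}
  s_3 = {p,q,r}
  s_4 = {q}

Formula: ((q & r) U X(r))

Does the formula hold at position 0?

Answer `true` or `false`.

s_0={s}: ((q & r) U X(r))=False (q & r)=False q=False r=False X(r)=False
s_1={q,s}: ((q & r) U X(r))=False (q & r)=False q=True r=False X(r)=False
s_2={}: ((q & r) U X(r))=True (q & r)=False q=False r=False X(r)=True
s_3={p,q,r}: ((q & r) U X(r))=False (q & r)=True q=True r=True X(r)=False
s_4={q}: ((q & r) U X(r))=False (q & r)=False q=True r=False X(r)=False

Answer: false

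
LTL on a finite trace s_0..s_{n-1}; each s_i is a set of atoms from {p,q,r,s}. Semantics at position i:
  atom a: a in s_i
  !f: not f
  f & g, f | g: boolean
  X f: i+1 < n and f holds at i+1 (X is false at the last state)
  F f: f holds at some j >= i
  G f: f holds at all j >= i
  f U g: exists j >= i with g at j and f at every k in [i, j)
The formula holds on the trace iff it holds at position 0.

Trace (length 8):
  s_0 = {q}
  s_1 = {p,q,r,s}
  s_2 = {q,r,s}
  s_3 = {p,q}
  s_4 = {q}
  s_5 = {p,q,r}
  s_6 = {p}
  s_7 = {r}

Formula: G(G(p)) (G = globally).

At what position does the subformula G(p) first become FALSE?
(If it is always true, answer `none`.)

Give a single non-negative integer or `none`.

s_0={q}: G(p)=False p=False
s_1={p,q,r,s}: G(p)=False p=True
s_2={q,r,s}: G(p)=False p=False
s_3={p,q}: G(p)=False p=True
s_4={q}: G(p)=False p=False
s_5={p,q,r}: G(p)=False p=True
s_6={p}: G(p)=False p=True
s_7={r}: G(p)=False p=False
G(G(p)) holds globally = False
First violation at position 0.

Answer: 0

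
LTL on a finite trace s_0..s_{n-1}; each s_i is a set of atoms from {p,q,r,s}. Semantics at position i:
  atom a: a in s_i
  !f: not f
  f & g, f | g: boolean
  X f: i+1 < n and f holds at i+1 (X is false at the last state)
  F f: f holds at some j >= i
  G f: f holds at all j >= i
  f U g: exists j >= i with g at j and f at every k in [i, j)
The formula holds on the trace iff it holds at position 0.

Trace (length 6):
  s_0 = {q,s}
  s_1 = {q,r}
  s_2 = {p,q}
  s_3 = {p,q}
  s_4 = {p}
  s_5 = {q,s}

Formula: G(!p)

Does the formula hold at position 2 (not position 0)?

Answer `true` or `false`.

Answer: false

Derivation:
s_0={q,s}: G(!p)=False !p=True p=False
s_1={q,r}: G(!p)=False !p=True p=False
s_2={p,q}: G(!p)=False !p=False p=True
s_3={p,q}: G(!p)=False !p=False p=True
s_4={p}: G(!p)=False !p=False p=True
s_5={q,s}: G(!p)=True !p=True p=False
Evaluating at position 2: result = False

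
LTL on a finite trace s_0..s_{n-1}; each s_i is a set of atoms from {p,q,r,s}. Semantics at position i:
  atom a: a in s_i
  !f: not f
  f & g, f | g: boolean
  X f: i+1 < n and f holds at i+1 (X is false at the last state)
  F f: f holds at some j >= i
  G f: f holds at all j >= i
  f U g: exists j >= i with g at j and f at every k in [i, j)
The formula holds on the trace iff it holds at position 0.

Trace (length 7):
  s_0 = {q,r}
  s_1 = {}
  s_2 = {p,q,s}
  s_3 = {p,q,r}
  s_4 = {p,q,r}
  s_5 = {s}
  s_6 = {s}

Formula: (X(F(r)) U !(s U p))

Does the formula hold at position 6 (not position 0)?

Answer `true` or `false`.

Answer: true

Derivation:
s_0={q,r}: (X(F(r)) U !(s U p))=True X(F(r))=True F(r)=True r=True !(s U p)=True (s U p)=False s=False p=False
s_1={}: (X(F(r)) U !(s U p))=True X(F(r))=True F(r)=True r=False !(s U p)=True (s U p)=False s=False p=False
s_2={p,q,s}: (X(F(r)) U !(s U p))=False X(F(r))=True F(r)=True r=False !(s U p)=False (s U p)=True s=True p=True
s_3={p,q,r}: (X(F(r)) U !(s U p))=False X(F(r))=True F(r)=True r=True !(s U p)=False (s U p)=True s=False p=True
s_4={p,q,r}: (X(F(r)) U !(s U p))=False X(F(r))=False F(r)=True r=True !(s U p)=False (s U p)=True s=False p=True
s_5={s}: (X(F(r)) U !(s U p))=True X(F(r))=False F(r)=False r=False !(s U p)=True (s U p)=False s=True p=False
s_6={s}: (X(F(r)) U !(s U p))=True X(F(r))=False F(r)=False r=False !(s U p)=True (s U p)=False s=True p=False
Evaluating at position 6: result = True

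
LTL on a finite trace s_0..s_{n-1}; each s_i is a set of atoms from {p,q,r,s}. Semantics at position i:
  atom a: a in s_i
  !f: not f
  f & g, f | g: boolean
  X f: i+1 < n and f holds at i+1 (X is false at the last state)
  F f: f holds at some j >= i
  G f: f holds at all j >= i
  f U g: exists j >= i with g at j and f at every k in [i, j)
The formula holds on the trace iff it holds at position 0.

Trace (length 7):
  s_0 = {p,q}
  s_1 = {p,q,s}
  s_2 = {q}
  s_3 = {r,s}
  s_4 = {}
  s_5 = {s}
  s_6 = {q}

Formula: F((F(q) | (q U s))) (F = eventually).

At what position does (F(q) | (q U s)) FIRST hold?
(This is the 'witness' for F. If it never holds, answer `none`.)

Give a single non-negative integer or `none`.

s_0={p,q}: (F(q) | (q U s))=True F(q)=True q=True (q U s)=True s=False
s_1={p,q,s}: (F(q) | (q U s))=True F(q)=True q=True (q U s)=True s=True
s_2={q}: (F(q) | (q U s))=True F(q)=True q=True (q U s)=True s=False
s_3={r,s}: (F(q) | (q U s))=True F(q)=True q=False (q U s)=True s=True
s_4={}: (F(q) | (q U s))=True F(q)=True q=False (q U s)=False s=False
s_5={s}: (F(q) | (q U s))=True F(q)=True q=False (q U s)=True s=True
s_6={q}: (F(q) | (q U s))=True F(q)=True q=True (q U s)=False s=False
F((F(q) | (q U s))) holds; first witness at position 0.

Answer: 0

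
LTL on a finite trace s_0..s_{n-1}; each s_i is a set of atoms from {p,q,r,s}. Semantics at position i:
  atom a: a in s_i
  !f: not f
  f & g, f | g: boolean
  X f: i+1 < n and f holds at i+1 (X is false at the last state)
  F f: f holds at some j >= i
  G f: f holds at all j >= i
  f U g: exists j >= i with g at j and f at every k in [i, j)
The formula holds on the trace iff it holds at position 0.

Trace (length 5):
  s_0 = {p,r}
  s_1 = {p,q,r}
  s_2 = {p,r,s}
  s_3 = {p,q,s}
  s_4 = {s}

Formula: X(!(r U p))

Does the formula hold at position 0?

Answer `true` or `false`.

Answer: false

Derivation:
s_0={p,r}: X(!(r U p))=False !(r U p)=False (r U p)=True r=True p=True
s_1={p,q,r}: X(!(r U p))=False !(r U p)=False (r U p)=True r=True p=True
s_2={p,r,s}: X(!(r U p))=False !(r U p)=False (r U p)=True r=True p=True
s_3={p,q,s}: X(!(r U p))=True !(r U p)=False (r U p)=True r=False p=True
s_4={s}: X(!(r U p))=False !(r U p)=True (r U p)=False r=False p=False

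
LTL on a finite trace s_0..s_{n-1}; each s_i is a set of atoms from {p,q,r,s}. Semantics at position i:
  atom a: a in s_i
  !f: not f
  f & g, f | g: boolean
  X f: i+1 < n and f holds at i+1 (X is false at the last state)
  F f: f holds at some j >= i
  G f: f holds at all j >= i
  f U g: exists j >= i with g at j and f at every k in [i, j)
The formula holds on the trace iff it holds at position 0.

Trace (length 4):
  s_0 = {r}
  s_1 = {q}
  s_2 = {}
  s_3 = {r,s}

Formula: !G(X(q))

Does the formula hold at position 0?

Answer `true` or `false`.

s_0={r}: !G(X(q))=True G(X(q))=False X(q)=True q=False
s_1={q}: !G(X(q))=True G(X(q))=False X(q)=False q=True
s_2={}: !G(X(q))=True G(X(q))=False X(q)=False q=False
s_3={r,s}: !G(X(q))=True G(X(q))=False X(q)=False q=False

Answer: true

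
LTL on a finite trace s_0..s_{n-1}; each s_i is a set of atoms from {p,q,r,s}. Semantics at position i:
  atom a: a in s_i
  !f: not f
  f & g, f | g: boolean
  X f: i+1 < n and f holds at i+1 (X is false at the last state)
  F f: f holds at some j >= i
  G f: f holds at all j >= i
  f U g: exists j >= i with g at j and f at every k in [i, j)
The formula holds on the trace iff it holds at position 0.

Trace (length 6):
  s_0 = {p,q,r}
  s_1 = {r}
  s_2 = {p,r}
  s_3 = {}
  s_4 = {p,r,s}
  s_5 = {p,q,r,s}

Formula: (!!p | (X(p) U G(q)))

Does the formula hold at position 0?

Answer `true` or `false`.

Answer: true

Derivation:
s_0={p,q,r}: (!!p | (X(p) U G(q)))=True !!p=True !p=False p=True (X(p) U G(q))=False X(p)=False G(q)=False q=True
s_1={r}: (!!p | (X(p) U G(q)))=False !!p=False !p=True p=False (X(p) U G(q))=False X(p)=True G(q)=False q=False
s_2={p,r}: (!!p | (X(p) U G(q)))=True !!p=True !p=False p=True (X(p) U G(q))=False X(p)=False G(q)=False q=False
s_3={}: (!!p | (X(p) U G(q)))=True !!p=False !p=True p=False (X(p) U G(q))=True X(p)=True G(q)=False q=False
s_4={p,r,s}: (!!p | (X(p) U G(q)))=True !!p=True !p=False p=True (X(p) U G(q))=True X(p)=True G(q)=False q=False
s_5={p,q,r,s}: (!!p | (X(p) U G(q)))=True !!p=True !p=False p=True (X(p) U G(q))=True X(p)=False G(q)=True q=True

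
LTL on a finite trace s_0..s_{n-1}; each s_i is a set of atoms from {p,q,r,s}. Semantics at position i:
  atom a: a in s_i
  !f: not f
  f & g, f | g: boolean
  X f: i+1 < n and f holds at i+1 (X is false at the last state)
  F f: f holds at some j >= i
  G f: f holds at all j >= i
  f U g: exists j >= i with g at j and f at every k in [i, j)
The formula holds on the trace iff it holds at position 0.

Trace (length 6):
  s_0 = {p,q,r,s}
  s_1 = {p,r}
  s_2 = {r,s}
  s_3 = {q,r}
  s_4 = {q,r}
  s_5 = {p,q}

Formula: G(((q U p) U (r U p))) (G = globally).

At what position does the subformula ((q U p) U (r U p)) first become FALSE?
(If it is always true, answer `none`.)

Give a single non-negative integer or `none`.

Answer: none

Derivation:
s_0={p,q,r,s}: ((q U p) U (r U p))=True (q U p)=True q=True p=True (r U p)=True r=True
s_1={p,r}: ((q U p) U (r U p))=True (q U p)=True q=False p=True (r U p)=True r=True
s_2={r,s}: ((q U p) U (r U p))=True (q U p)=False q=False p=False (r U p)=True r=True
s_3={q,r}: ((q U p) U (r U p))=True (q U p)=True q=True p=False (r U p)=True r=True
s_4={q,r}: ((q U p) U (r U p))=True (q U p)=True q=True p=False (r U p)=True r=True
s_5={p,q}: ((q U p) U (r U p))=True (q U p)=True q=True p=True (r U p)=True r=False
G(((q U p) U (r U p))) holds globally = True
No violation — formula holds at every position.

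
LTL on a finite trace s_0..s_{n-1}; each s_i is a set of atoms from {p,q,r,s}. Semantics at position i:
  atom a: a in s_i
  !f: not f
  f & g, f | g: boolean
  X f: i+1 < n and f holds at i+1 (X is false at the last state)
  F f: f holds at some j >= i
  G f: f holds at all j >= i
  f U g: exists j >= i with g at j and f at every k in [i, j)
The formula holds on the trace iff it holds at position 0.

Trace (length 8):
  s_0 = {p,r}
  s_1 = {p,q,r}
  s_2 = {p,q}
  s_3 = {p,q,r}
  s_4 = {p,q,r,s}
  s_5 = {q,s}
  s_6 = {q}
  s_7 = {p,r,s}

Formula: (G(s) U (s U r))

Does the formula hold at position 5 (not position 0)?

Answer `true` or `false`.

Answer: false

Derivation:
s_0={p,r}: (G(s) U (s U r))=True G(s)=False s=False (s U r)=True r=True
s_1={p,q,r}: (G(s) U (s U r))=True G(s)=False s=False (s U r)=True r=True
s_2={p,q}: (G(s) U (s U r))=False G(s)=False s=False (s U r)=False r=False
s_3={p,q,r}: (G(s) U (s U r))=True G(s)=False s=False (s U r)=True r=True
s_4={p,q,r,s}: (G(s) U (s U r))=True G(s)=False s=True (s U r)=True r=True
s_5={q,s}: (G(s) U (s U r))=False G(s)=False s=True (s U r)=False r=False
s_6={q}: (G(s) U (s U r))=False G(s)=False s=False (s U r)=False r=False
s_7={p,r,s}: (G(s) U (s U r))=True G(s)=True s=True (s U r)=True r=True
Evaluating at position 5: result = False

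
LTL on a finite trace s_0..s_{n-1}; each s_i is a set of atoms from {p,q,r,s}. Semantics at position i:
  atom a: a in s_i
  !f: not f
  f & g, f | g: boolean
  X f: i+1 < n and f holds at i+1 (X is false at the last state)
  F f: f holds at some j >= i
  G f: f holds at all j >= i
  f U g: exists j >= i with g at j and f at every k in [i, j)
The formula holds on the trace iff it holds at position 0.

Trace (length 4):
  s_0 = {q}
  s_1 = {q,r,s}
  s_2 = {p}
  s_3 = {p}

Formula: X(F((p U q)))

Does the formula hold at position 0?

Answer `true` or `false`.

s_0={q}: X(F((p U q)))=True F((p U q))=True (p U q)=True p=False q=True
s_1={q,r,s}: X(F((p U q)))=False F((p U q))=True (p U q)=True p=False q=True
s_2={p}: X(F((p U q)))=False F((p U q))=False (p U q)=False p=True q=False
s_3={p}: X(F((p U q)))=False F((p U q))=False (p U q)=False p=True q=False

Answer: true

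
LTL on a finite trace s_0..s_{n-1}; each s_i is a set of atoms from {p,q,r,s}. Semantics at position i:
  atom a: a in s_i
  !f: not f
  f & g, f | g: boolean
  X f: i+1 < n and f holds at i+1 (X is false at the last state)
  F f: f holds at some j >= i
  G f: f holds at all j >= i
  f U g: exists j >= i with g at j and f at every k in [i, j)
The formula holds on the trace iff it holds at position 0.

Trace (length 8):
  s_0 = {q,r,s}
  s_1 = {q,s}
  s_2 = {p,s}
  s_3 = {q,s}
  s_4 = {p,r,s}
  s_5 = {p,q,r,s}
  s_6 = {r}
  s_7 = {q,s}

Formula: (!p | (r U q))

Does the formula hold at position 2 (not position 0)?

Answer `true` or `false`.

Answer: false

Derivation:
s_0={q,r,s}: (!p | (r U q))=True !p=True p=False (r U q)=True r=True q=True
s_1={q,s}: (!p | (r U q))=True !p=True p=False (r U q)=True r=False q=True
s_2={p,s}: (!p | (r U q))=False !p=False p=True (r U q)=False r=False q=False
s_3={q,s}: (!p | (r U q))=True !p=True p=False (r U q)=True r=False q=True
s_4={p,r,s}: (!p | (r U q))=True !p=False p=True (r U q)=True r=True q=False
s_5={p,q,r,s}: (!p | (r U q))=True !p=False p=True (r U q)=True r=True q=True
s_6={r}: (!p | (r U q))=True !p=True p=False (r U q)=True r=True q=False
s_7={q,s}: (!p | (r U q))=True !p=True p=False (r U q)=True r=False q=True
Evaluating at position 2: result = False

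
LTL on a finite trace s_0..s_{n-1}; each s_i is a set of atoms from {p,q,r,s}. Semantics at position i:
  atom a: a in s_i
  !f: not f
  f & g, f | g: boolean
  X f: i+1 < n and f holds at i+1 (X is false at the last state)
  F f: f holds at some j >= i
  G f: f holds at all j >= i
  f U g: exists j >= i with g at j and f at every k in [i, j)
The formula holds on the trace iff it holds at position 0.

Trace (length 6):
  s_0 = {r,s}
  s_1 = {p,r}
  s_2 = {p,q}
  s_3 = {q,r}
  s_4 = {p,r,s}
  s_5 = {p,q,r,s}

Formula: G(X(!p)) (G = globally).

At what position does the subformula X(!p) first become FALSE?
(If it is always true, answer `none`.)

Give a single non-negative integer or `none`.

Answer: 0

Derivation:
s_0={r,s}: X(!p)=False !p=True p=False
s_1={p,r}: X(!p)=False !p=False p=True
s_2={p,q}: X(!p)=True !p=False p=True
s_3={q,r}: X(!p)=False !p=True p=False
s_4={p,r,s}: X(!p)=False !p=False p=True
s_5={p,q,r,s}: X(!p)=False !p=False p=True
G(X(!p)) holds globally = False
First violation at position 0.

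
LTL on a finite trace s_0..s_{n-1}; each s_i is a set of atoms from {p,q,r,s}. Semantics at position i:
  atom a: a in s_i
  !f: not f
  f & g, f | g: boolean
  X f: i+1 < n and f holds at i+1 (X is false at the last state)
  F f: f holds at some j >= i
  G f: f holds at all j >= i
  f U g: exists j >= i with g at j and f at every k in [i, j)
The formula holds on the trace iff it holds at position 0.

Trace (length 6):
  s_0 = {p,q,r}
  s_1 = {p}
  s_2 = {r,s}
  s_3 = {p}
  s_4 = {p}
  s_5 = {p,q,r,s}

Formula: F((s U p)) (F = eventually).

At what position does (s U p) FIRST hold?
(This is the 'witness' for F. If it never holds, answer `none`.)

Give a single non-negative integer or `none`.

Answer: 0

Derivation:
s_0={p,q,r}: (s U p)=True s=False p=True
s_1={p}: (s U p)=True s=False p=True
s_2={r,s}: (s U p)=True s=True p=False
s_3={p}: (s U p)=True s=False p=True
s_4={p}: (s U p)=True s=False p=True
s_5={p,q,r,s}: (s U p)=True s=True p=True
F((s U p)) holds; first witness at position 0.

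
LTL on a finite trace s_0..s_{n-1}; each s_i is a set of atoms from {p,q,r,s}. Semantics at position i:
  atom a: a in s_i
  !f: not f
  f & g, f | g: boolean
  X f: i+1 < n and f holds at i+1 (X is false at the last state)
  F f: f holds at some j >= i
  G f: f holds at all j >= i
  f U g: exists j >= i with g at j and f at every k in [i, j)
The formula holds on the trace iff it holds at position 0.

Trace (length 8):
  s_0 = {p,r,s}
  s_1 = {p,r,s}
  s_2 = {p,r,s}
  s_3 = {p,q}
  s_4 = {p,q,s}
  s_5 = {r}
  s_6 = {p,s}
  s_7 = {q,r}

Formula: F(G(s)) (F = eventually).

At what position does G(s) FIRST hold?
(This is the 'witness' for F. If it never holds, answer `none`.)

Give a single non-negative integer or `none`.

Answer: none

Derivation:
s_0={p,r,s}: G(s)=False s=True
s_1={p,r,s}: G(s)=False s=True
s_2={p,r,s}: G(s)=False s=True
s_3={p,q}: G(s)=False s=False
s_4={p,q,s}: G(s)=False s=True
s_5={r}: G(s)=False s=False
s_6={p,s}: G(s)=False s=True
s_7={q,r}: G(s)=False s=False
F(G(s)) does not hold (no witness exists).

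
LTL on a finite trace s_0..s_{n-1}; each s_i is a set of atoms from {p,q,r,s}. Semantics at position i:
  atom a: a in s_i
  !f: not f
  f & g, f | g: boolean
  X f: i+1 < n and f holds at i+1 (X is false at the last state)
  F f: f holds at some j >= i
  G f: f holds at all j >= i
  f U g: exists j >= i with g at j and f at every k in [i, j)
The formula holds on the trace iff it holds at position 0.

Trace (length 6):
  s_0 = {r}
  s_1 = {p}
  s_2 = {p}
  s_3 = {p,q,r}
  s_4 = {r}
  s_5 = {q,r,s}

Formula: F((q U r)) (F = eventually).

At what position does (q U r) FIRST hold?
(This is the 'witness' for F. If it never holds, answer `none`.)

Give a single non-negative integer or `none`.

s_0={r}: (q U r)=True q=False r=True
s_1={p}: (q U r)=False q=False r=False
s_2={p}: (q U r)=False q=False r=False
s_3={p,q,r}: (q U r)=True q=True r=True
s_4={r}: (q U r)=True q=False r=True
s_5={q,r,s}: (q U r)=True q=True r=True
F((q U r)) holds; first witness at position 0.

Answer: 0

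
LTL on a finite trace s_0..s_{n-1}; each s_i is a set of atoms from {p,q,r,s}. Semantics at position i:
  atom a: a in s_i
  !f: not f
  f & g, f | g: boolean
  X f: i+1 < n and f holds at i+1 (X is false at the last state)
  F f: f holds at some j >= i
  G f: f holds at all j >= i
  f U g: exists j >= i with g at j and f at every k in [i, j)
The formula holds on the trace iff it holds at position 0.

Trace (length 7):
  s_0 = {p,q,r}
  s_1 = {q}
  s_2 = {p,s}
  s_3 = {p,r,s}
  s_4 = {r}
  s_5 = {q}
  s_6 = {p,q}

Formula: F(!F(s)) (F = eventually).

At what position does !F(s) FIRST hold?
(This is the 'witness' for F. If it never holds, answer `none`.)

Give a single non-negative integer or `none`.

s_0={p,q,r}: !F(s)=False F(s)=True s=False
s_1={q}: !F(s)=False F(s)=True s=False
s_2={p,s}: !F(s)=False F(s)=True s=True
s_3={p,r,s}: !F(s)=False F(s)=True s=True
s_4={r}: !F(s)=True F(s)=False s=False
s_5={q}: !F(s)=True F(s)=False s=False
s_6={p,q}: !F(s)=True F(s)=False s=False
F(!F(s)) holds; first witness at position 4.

Answer: 4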